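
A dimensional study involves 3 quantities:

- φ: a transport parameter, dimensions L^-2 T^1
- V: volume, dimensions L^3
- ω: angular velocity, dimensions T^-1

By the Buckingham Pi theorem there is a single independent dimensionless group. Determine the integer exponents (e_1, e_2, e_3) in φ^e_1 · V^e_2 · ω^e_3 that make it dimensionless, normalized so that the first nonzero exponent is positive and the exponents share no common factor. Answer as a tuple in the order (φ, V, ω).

(3, 2, 3)

L: e_1·(-2) + e_2·(3) + e_3·(0) = 0
T: e_1·(1) + e_2·(0) + e_3·(-1) = 0
Solving this homogeneous linear system for the smallest-integer solution (first nonzero entry positive) gives (3, 2, 3).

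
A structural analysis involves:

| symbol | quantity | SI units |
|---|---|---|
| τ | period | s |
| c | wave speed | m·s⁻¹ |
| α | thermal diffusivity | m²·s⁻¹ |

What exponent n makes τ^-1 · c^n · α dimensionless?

-2

Balance the L exponent: (1)·n from c, plus −(0) + (2) = 2 from the rest, must sum to zero.
n + 2 = 0, so n = -2.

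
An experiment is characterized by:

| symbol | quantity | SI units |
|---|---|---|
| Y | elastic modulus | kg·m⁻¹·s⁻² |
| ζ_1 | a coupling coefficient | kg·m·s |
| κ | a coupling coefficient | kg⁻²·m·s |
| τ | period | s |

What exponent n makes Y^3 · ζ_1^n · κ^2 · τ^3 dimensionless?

1

Balance the M exponent: (1)·n from ζ_1, plus 3·(1) + 2·(-2) + 3·(0) = -1 from the rest, must sum to zero.
n − 1 = 0, so n = 1.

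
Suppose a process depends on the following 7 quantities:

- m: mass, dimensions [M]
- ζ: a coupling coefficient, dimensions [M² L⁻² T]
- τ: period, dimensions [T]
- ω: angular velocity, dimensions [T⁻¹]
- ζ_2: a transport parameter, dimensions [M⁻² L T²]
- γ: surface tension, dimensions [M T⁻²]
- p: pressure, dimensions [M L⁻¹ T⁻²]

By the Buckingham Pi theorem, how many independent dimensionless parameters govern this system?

There are 7 variables and 3 base dimensions (M, L, T).
The dimension matrix has rank 3.
Independent dimensionless groups: 7 − 3 = 4.

4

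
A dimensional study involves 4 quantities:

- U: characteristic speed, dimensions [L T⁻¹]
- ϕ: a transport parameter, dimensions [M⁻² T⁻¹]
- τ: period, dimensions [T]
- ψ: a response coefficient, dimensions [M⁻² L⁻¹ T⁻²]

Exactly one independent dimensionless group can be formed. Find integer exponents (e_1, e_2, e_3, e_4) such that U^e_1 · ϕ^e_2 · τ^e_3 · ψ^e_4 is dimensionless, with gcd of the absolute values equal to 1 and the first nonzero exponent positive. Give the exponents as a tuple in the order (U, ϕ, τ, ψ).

M: e_1·(0) + e_2·(-2) + e_3·(0) + e_4·(-2) = 0
L: e_1·(1) + e_2·(0) + e_3·(0) + e_4·(-1) = 0
T: e_1·(-1) + e_2·(-1) + e_3·(1) + e_4·(-2) = 0
Solving this homogeneous linear system for the smallest-integer solution (first nonzero entry positive) gives (1, -1, 2, 1).

(1, -1, 2, 1)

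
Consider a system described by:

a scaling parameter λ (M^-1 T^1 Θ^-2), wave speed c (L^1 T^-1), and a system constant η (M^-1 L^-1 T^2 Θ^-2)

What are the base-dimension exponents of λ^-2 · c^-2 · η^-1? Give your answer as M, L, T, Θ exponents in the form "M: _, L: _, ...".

Collect each base-dimension exponent across the product:
  M: −2·(-1) − 2·(0) − (-1) = 3
  L: −2·(0) − 2·(1) − (-1) = -1
  T: −2·(1) − 2·(-1) − (2) = -2
  Θ: −2·(-2) − 2·(0) − (-2) = 6
So the dimensions are [M³ L⁻¹ T⁻² Θ⁶].

M: 3, L: -1, T: -2, Θ: 6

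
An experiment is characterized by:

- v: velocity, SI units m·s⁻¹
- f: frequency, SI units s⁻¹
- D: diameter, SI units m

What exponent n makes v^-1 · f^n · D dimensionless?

Balance the T exponent: (-1)·n from f, plus −(-1) + (0) = 1 from the rest, must sum to zero.
−n + 1 = 0, so n = 1.

1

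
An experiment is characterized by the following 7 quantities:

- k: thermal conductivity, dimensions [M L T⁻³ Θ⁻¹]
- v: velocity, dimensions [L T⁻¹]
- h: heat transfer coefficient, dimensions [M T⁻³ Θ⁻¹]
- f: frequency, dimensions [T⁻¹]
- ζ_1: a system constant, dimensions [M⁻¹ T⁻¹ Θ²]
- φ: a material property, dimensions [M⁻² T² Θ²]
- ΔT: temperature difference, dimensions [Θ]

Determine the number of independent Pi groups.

3

There are 7 variables and 4 base dimensions (M, L, T, Θ).
The dimension matrix has rank 4.
Independent dimensionless groups: 7 − 4 = 3.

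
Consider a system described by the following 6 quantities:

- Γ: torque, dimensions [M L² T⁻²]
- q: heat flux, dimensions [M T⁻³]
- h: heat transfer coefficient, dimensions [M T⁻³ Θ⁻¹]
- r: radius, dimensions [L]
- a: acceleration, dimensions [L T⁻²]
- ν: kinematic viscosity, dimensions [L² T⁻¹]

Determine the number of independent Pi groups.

2

There are 6 variables and 4 base dimensions (M, L, T, Θ).
The dimension matrix has rank 4.
Independent dimensionless groups: 6 − 4 = 2.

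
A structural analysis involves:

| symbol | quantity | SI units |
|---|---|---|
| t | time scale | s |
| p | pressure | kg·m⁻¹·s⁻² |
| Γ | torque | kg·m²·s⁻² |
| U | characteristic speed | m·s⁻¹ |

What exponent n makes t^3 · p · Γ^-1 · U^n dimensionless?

Balance the L exponent: (1)·n from U, plus 3·(0) + (-1) − (2) = -3 from the rest, must sum to zero.
n − 3 = 0, so n = 3.

3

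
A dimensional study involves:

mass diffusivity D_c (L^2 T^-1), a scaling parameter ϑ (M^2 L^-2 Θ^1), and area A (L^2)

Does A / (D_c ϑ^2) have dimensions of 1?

no

Sum the exponent of each base dimension across the product:
  M: −[D_c]_M − 2·[ϑ]_M + [A]_M = −(0) − 2·(2) + (0) = -4
  L: −[D_c]_L − 2·[ϑ]_L + [A]_L = −(2) − 2·(-2) + (2) = 4
  T: −[D_c]_T − 2·[ϑ]_T + [A]_T = −(-1) − 2·(0) + (0) = 1
  Θ: −[D_c]_Θ − 2·[ϑ]_Θ + [A]_Θ = −(0) − 2·(1) + (0) = -2
Net dimensions [M⁻⁴ L⁴ T Θ⁻²] ≠ [1] — not dimensionless.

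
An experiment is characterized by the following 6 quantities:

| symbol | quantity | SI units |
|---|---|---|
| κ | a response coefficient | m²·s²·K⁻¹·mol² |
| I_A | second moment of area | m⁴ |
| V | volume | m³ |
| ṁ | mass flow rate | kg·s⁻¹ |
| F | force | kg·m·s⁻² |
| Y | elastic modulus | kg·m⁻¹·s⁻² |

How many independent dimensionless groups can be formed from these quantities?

2

There are 6 variables and 5 base dimensions (M, L, T, Θ, N).
The dimension matrix has rank 4 (less than 5: the dimension vectors are linearly dependent).
Independent dimensionless groups: 6 − 4 = 2.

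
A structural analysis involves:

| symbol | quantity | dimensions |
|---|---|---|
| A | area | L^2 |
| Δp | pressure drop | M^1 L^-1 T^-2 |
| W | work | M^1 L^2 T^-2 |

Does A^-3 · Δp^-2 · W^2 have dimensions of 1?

yes

Sum the exponent of each base dimension across the product:
  M: −3·[A]_M − 2·[Δp]_M + 2·[W]_M = −3·(0) − 2·(1) + 2·(1) = 0
  L: −3·[A]_L − 2·[Δp]_L + 2·[W]_L = −3·(2) − 2·(-1) + 2·(2) = 0
  T: −3·[A]_T − 2·[Δp]_T + 2·[W]_T = −3·(0) − 2·(-2) + 2·(-2) = 0
All base exponents vanish — dimensionless.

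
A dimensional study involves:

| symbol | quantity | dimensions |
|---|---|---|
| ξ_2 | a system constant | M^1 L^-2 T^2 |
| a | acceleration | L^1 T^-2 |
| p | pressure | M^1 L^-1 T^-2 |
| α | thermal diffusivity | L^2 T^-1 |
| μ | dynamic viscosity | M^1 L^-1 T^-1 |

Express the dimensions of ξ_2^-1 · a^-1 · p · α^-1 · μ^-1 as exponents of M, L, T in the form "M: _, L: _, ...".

M: -1, L: -1, T: 0

Collect each base-dimension exponent across the product:
  M: −(1) − (0) + (1) − (0) − (1) = -1
  L: −(-2) − (1) + (-1) − (2) − (-1) = -1
  T: −(2) − (-2) + (-2) − (-1) − (-1) = 0
So the dimensions are [M⁻¹ L⁻¹].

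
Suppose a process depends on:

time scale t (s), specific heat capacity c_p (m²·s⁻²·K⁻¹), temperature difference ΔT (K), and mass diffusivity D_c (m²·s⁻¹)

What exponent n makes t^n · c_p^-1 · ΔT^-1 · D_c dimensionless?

-1

Balance the T exponent: (1)·n from t, plus −(-2) − (0) + (-1) = 1 from the rest, must sum to zero.
n + 1 = 0, so n = -1.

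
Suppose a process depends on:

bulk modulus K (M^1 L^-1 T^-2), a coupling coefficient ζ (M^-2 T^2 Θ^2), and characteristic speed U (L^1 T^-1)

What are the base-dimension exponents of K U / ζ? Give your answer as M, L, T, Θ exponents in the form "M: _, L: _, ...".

M: 3, L: 0, T: -5, Θ: -2

Collect each base-dimension exponent across the product:
  M: (1) − (-2) + (0) = 3
  L: (-1) − (0) + (1) = 0
  T: (-2) − (2) + (-1) = -5
  Θ: (0) − (2) + (0) = -2
So the dimensions are [M³ T⁻⁵ Θ⁻²].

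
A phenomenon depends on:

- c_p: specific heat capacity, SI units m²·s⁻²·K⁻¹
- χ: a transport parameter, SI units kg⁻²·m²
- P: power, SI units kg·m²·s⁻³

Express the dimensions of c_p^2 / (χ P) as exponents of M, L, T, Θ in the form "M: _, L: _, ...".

Collect each base-dimension exponent across the product:
  M: 2·(0) − (-2) − (1) = 1
  L: 2·(2) − (2) − (2) = 0
  T: 2·(-2) − (0) − (-3) = -1
  Θ: 2·(-1) − (0) − (0) = -2
So the dimensions are [M T⁻¹ Θ⁻²].

M: 1, L: 0, T: -1, Θ: -2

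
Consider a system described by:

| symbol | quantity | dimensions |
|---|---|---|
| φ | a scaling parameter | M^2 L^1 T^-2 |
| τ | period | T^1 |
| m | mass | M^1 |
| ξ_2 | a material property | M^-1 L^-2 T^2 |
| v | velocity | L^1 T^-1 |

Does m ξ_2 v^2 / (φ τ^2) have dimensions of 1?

Sum the exponent of each base dimension across the product:
  M: −[φ]_M − 2·[τ]_M + [m]_M + [ξ_2]_M + 2·[v]_M = −(2) − 2·(0) + (1) + (-1) + 2·(0) = -2
  L: −[φ]_L − 2·[τ]_L + [m]_L + [ξ_2]_L + 2·[v]_L = −(1) − 2·(0) + (0) + (-2) + 2·(1) = -1
  T: −[φ]_T − 2·[τ]_T + [m]_T + [ξ_2]_T + 2·[v]_T = −(-2) − 2·(1) + (0) + (2) + 2·(-1) = 0
Net dimensions [M⁻² L⁻¹] ≠ [1] — not dimensionless.

no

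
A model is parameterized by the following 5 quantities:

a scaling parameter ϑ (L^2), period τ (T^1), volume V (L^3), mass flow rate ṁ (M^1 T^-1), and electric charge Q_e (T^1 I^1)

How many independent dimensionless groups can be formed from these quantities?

There are 5 variables and 4 base dimensions (M, L, T, I).
The dimension matrix has rank 4.
Independent dimensionless groups: 5 − 4 = 1.

1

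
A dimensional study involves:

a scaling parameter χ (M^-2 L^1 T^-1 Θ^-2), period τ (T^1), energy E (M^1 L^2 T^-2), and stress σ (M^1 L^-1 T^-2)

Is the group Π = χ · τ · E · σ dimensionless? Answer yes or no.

no

Sum the exponent of each base dimension across the product:
  M: [χ]_M + [τ]_M + [E]_M + [σ]_M = (-2) + (0) + (1) + (1) = 0
  L: [χ]_L + [τ]_L + [E]_L + [σ]_L = (1) + (0) + (2) + (-1) = 2
  T: [χ]_T + [τ]_T + [E]_T + [σ]_T = (-1) + (1) + (-2) + (-2) = -4
  Θ: [χ]_Θ + [τ]_Θ + [E]_Θ + [σ]_Θ = (-2) + (0) + (0) + (0) = -2
Net dimensions [L² T⁻⁴ Θ⁻²] ≠ [1] — not dimensionless.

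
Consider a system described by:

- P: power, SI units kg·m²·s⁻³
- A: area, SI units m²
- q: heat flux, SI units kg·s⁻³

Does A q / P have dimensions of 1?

Sum the exponent of each base dimension across the product:
  M: −[P]_M + [A]_M + [q]_M = −(1) + (0) + (1) = 0
  L: −[P]_L + [A]_L + [q]_L = −(2) + (2) + (0) = 0
  T: −[P]_T + [A]_T + [q]_T = −(-3) + (0) + (-3) = 0
All base exponents vanish — dimensionless.

yes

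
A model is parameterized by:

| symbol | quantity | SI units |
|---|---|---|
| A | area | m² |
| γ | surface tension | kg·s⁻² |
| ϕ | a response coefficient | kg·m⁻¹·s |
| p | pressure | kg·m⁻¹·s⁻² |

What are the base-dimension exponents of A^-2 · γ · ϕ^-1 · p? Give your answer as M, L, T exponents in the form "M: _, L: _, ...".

M: 1, L: -4, T: -5

Collect each base-dimension exponent across the product:
  M: −2·(0) + (1) − (1) + (1) = 1
  L: −2·(2) + (0) − (-1) + (-1) = -4
  T: −2·(0) + (-2) − (1) + (-2) = -5
So the dimensions are [M L⁻⁴ T⁻⁵].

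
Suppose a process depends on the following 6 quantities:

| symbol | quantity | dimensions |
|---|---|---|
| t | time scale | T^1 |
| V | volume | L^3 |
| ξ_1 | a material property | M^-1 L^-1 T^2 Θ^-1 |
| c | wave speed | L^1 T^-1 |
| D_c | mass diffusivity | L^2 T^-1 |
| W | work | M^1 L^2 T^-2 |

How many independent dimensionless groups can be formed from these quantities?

2

There are 6 variables and 4 base dimensions (M, L, T, Θ).
The dimension matrix has rank 4.
Independent dimensionless groups: 6 − 4 = 2.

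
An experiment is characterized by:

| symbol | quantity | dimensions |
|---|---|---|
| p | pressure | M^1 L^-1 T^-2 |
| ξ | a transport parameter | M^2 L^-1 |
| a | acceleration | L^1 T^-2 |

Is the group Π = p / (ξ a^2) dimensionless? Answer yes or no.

Sum the exponent of each base dimension across the product:
  M: [p]_M − [ξ]_M − 2·[a]_M = (1) − (2) − 2·(0) = -1
  L: [p]_L − [ξ]_L − 2·[a]_L = (-1) − (-1) − 2·(1) = -2
  T: [p]_T − [ξ]_T − 2·[a]_T = (-2) − (0) − 2·(-2) = 2
Net dimensions [M⁻¹ L⁻² T²] ≠ [1] — not dimensionless.

no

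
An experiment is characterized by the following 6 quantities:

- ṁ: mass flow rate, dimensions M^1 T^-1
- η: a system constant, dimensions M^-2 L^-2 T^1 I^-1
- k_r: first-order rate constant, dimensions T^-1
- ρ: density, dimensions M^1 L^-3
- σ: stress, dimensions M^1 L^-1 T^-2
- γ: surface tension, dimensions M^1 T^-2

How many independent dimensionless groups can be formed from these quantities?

There are 6 variables and 4 base dimensions (M, L, T, I).
The dimension matrix has rank 4.
Independent dimensionless groups: 6 − 4 = 2.

2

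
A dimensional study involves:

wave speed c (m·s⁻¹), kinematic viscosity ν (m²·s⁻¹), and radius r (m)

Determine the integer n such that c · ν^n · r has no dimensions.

Balance the L exponent: (2)·n from ν, plus (1) + (1) = 2 from the rest, must sum to zero.
2n + 2 = 0, so n = -1.

-1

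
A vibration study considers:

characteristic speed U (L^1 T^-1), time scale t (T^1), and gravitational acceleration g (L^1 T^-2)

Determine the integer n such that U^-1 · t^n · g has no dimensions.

Balance the T exponent: (1)·n from t, plus −(-1) + (-2) = -1 from the rest, must sum to zero.
n − 1 = 0, so n = 1.

1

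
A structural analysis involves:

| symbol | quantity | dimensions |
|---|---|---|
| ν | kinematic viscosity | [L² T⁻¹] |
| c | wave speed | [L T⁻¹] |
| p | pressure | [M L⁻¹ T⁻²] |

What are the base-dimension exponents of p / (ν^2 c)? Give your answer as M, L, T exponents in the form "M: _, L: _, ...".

M: 1, L: -6, T: 1

Collect each base-dimension exponent across the product:
  M: −2·(0) − (0) + (1) = 1
  L: −2·(2) − (1) + (-1) = -6
  T: −2·(-1) − (-1) + (-2) = 1
So the dimensions are [M L⁻⁶ T].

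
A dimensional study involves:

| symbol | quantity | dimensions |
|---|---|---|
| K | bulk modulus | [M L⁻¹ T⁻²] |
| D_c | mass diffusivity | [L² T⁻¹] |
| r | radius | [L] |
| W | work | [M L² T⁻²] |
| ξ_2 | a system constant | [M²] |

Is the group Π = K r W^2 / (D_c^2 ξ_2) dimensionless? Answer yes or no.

no

Sum the exponent of each base dimension across the product:
  M: [K]_M − 2·[D_c]_M + [r]_M + 2·[W]_M − [ξ_2]_M = (1) − 2·(0) + (0) + 2·(1) − (2) = 1
  L: [K]_L − 2·[D_c]_L + [r]_L + 2·[W]_L − [ξ_2]_L = (-1) − 2·(2) + (1) + 2·(2) − (0) = 0
  T: [K]_T − 2·[D_c]_T + [r]_T + 2·[W]_T − [ξ_2]_T = (-2) − 2·(-1) + (0) + 2·(-2) − (0) = -4
Net dimensions [M T⁻⁴] ≠ [1] — not dimensionless.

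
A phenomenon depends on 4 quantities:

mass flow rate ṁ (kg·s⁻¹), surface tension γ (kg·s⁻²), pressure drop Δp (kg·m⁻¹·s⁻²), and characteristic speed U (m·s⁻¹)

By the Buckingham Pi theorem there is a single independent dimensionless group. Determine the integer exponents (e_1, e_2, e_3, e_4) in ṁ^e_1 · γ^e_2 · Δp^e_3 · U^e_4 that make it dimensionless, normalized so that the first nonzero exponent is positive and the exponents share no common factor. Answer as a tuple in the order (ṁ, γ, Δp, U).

M: e_1·(1) + e_2·(1) + e_3·(1) + e_4·(0) = 0
L: e_1·(0) + e_2·(0) + e_3·(-1) + e_4·(1) = 0
T: e_1·(-1) + e_2·(-2) + e_3·(-2) + e_4·(-1) = 0
Solving this homogeneous linear system for the smallest-integer solution (first nonzero entry positive) gives (1, -2, 1, 1).

(1, -2, 1, 1)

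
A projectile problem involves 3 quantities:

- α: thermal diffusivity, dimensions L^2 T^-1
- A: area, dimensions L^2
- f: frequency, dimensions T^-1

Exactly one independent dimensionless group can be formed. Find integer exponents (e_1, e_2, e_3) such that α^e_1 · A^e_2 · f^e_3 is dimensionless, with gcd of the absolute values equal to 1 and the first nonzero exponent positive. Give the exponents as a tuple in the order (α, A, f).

L: e_1·(2) + e_2·(2) + e_3·(0) = 0
T: e_1·(-1) + e_2·(0) + e_3·(-1) = 0
Solving this homogeneous linear system for the smallest-integer solution (first nonzero entry positive) gives (1, -1, -1).

(1, -1, -1)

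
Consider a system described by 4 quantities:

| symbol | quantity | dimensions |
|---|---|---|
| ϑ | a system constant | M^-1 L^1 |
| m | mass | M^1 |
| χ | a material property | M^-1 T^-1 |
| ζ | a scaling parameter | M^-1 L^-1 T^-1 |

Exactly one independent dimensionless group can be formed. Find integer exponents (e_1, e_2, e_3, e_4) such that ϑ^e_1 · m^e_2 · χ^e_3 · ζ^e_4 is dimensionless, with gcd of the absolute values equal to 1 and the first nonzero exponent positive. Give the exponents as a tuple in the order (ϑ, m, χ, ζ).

M: e_1·(-1) + e_2·(1) + e_3·(-1) + e_4·(-1) = 0
L: e_1·(1) + e_2·(0) + e_3·(0) + e_4·(-1) = 0
T: e_1·(0) + e_2·(0) + e_3·(-1) + e_4·(-1) = 0
Solving this homogeneous linear system for the smallest-integer solution (first nonzero entry positive) gives (1, 1, -1, 1).

(1, 1, -1, 1)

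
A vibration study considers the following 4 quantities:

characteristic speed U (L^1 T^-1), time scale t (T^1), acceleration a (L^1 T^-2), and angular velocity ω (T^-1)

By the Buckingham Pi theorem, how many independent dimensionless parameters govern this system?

2

There are 4 variables and 2 base dimensions (L, T).
The dimension matrix has rank 2.
Independent dimensionless groups: 4 − 2 = 2.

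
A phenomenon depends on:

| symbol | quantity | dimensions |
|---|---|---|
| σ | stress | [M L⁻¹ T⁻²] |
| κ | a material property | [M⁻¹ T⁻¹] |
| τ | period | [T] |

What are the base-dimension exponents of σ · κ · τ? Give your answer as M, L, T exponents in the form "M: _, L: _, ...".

Collect each base-dimension exponent across the product:
  M: (1) + (-1) + (0) = 0
  L: (-1) + (0) + (0) = -1
  T: (-2) + (-1) + (1) = -2
So the dimensions are [L⁻¹ T⁻²].

M: 0, L: -1, T: -2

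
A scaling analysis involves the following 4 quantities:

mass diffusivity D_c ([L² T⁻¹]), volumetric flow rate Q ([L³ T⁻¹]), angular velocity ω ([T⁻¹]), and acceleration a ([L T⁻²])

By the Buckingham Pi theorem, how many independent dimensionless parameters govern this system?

There are 4 variables and 2 base dimensions (L, T).
The dimension matrix has rank 2.
Independent dimensionless groups: 4 − 2 = 2.

2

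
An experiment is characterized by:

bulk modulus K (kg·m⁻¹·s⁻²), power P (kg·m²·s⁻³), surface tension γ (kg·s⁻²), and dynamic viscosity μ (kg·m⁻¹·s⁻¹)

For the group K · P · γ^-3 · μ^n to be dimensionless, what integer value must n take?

1

Balance the M exponent: (1)·n from μ, plus (1) + (1) − 3·(1) = -1 from the rest, must sum to zero.
n − 1 = 0, so n = 1.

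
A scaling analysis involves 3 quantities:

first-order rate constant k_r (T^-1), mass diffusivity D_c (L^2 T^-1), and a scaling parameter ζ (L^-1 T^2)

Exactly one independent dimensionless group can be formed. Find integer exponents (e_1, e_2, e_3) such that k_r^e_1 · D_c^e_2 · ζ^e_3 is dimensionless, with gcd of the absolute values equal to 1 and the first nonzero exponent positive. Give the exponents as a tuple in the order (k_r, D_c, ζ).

L: e_1·(0) + e_2·(2) + e_3·(-1) = 0
T: e_1·(-1) + e_2·(-1) + e_3·(2) = 0
Solving this homogeneous linear system for the smallest-integer solution (first nonzero entry positive) gives (3, 1, 2).

(3, 1, 2)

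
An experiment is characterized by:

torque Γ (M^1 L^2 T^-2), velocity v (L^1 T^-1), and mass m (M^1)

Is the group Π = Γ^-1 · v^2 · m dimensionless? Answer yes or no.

yes

Sum the exponent of each base dimension across the product:
  M: −[Γ]_M + 2·[v]_M + [m]_M = −(1) + 2·(0) + (1) = 0
  L: −[Γ]_L + 2·[v]_L + [m]_L = −(2) + 2·(1) + (0) = 0
  T: −[Γ]_T + 2·[v]_T + [m]_T = −(-2) + 2·(-1) + (0) = 0
  Θ: −[Γ]_Θ + 2·[v]_Θ + [m]_Θ = −(0) + 2·(0) + (0) = 0
All base exponents vanish — dimensionless.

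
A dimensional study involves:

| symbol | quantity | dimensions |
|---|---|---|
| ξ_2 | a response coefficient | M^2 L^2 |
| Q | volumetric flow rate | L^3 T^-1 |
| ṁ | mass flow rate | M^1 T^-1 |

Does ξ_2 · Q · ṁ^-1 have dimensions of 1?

Sum the exponent of each base dimension across the product:
  M: [ξ_2]_M + [Q]_M − [ṁ]_M = (2) + (0) − (1) = 1
  L: [ξ_2]_L + [Q]_L − [ṁ]_L = (2) + (3) − (0) = 5
  T: [ξ_2]_T + [Q]_T − [ṁ]_T = (0) + (-1) − (-1) = 0
Net dimensions [M L⁵] ≠ [1] — not dimensionless.

no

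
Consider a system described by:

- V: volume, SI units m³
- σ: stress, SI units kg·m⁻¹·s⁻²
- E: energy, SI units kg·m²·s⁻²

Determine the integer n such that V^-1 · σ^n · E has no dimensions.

-1

Balance the M exponent: (1)·n from σ, plus −(0) + (1) = 1 from the rest, must sum to zero.
n + 1 = 0, so n = -1.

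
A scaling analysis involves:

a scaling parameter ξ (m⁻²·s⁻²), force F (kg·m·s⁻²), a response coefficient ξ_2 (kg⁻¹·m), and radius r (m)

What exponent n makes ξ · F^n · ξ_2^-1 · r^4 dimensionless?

Balance the M exponent: (1)·n from F, plus (0) − (-1) + 4·(0) = 1 from the rest, must sum to zero.
n + 1 = 0, so n = -1.

-1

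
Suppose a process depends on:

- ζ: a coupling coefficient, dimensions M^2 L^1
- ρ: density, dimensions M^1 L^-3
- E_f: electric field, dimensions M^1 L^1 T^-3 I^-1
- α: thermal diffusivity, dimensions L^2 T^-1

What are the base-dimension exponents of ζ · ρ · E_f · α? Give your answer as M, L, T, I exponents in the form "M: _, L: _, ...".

M: 4, L: 1, T: -4, I: -1

Collect each base-dimension exponent across the product:
  M: (2) + (1) + (1) + (0) = 4
  L: (1) + (-3) + (1) + (2) = 1
  T: (0) + (0) + (-3) + (-1) = -4
  I: (0) + (0) + (-1) + (0) = -1
So the dimensions are [M⁴ L T⁻⁴ I⁻¹].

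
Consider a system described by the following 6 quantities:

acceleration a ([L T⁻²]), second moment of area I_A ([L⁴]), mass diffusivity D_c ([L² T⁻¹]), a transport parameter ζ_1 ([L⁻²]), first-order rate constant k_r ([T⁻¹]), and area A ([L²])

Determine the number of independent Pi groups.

There are 6 variables and 2 base dimensions (L, T).
The dimension matrix has rank 2.
Independent dimensionless groups: 6 − 2 = 4.

4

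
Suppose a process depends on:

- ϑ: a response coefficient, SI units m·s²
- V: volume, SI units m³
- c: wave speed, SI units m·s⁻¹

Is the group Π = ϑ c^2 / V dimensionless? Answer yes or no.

yes

Sum the exponent of each base dimension across the product:
  L: [ϑ]_L − [V]_L + 2·[c]_L = (1) − (3) + 2·(1) = 0
  T: [ϑ]_T − [V]_T + 2·[c]_T = (2) − (0) + 2·(-1) = 0
All base exponents vanish — dimensionless.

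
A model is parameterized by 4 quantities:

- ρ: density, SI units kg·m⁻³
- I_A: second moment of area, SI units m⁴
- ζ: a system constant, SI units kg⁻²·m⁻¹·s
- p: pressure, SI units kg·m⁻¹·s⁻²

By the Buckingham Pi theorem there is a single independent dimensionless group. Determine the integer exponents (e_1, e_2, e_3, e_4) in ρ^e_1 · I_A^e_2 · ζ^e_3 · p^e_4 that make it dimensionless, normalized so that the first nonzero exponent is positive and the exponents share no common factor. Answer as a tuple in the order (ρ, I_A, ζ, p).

(3, 3, 2, 1)

M: e_1·(1) + e_2·(0) + e_3·(-2) + e_4·(1) = 0
L: e_1·(-3) + e_2·(4) + e_3·(-1) + e_4·(-1) = 0
T: e_1·(0) + e_2·(0) + e_3·(1) + e_4·(-2) = 0
Solving this homogeneous linear system for the smallest-integer solution (first nonzero entry positive) gives (3, 3, 2, 1).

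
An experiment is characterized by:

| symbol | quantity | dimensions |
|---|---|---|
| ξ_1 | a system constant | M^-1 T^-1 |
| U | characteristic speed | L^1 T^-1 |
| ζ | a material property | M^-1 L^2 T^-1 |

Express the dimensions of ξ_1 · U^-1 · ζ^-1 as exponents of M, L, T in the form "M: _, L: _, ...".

M: 0, L: -3, T: 1

Collect each base-dimension exponent across the product:
  M: (-1) − (0) − (-1) = 0
  L: (0) − (1) − (2) = -3
  T: (-1) − (-1) − (-1) = 1
So the dimensions are [L⁻³ T].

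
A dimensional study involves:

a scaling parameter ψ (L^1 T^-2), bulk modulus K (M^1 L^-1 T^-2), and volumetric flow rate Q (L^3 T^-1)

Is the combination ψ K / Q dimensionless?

no

Sum the exponent of each base dimension across the product:
  M: [ψ]_M + [K]_M − [Q]_M = (0) + (1) − (0) = 1
  L: [ψ]_L + [K]_L − [Q]_L = (1) + (-1) − (3) = -3
  T: [ψ]_T + [K]_T − [Q]_T = (-2) + (-2) − (-1) = -3
Net dimensions [M L⁻³ T⁻³] ≠ [1] — not dimensionless.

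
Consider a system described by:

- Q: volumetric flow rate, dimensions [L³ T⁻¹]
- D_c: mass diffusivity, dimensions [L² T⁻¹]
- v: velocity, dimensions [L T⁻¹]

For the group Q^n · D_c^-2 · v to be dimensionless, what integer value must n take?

1

Balance the L exponent: (3)·n from Q, plus −2·(2) + (1) = -3 from the rest, must sum to zero.
3n − 3 = 0, so n = 1.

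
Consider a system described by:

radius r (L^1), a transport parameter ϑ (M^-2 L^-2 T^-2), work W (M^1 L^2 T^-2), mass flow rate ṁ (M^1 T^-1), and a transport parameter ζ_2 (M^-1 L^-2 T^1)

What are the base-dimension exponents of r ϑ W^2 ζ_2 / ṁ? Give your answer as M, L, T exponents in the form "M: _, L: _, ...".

Collect each base-dimension exponent across the product:
  M: (0) + (-2) + 2·(1) − (1) + (-1) = -2
  L: (1) + (-2) + 2·(2) − (0) + (-2) = 1
  T: (0) + (-2) + 2·(-2) − (-1) + (1) = -4
So the dimensions are [M⁻² L T⁻⁴].

M: -2, L: 1, T: -4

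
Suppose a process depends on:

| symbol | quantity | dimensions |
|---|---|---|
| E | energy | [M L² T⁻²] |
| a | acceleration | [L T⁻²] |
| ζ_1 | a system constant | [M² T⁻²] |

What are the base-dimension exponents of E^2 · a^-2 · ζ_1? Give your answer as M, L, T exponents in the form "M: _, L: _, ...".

Collect each base-dimension exponent across the product:
  M: 2·(1) − 2·(0) + (2) = 4
  L: 2·(2) − 2·(1) + (0) = 2
  T: 2·(-2) − 2·(-2) + (-2) = -2
So the dimensions are [M⁴ L² T⁻²].

M: 4, L: 2, T: -2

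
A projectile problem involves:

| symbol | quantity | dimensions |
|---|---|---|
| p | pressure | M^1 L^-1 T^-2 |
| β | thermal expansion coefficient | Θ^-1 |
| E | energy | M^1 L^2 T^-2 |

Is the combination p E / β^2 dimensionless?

Sum the exponent of each base dimension across the product:
  M: [p]_M − 2·[β]_M + [E]_M = (1) − 2·(0) + (1) = 2
  L: [p]_L − 2·[β]_L + [E]_L = (-1) − 2·(0) + (2) = 1
  T: [p]_T − 2·[β]_T + [E]_T = (-2) − 2·(0) + (-2) = -4
  Θ: [p]_Θ − 2·[β]_Θ + [E]_Θ = (0) − 2·(-1) + (0) = 2
Net dimensions [M² L T⁻⁴ Θ²] ≠ [1] — not dimensionless.

no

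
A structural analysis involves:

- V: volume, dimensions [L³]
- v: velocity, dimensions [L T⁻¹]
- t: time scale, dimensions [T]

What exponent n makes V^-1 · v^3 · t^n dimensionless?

3

Balance the T exponent: (1)·n from t, plus −(0) + 3·(-1) = -3 from the rest, must sum to zero.
n − 3 = 0, so n = 3.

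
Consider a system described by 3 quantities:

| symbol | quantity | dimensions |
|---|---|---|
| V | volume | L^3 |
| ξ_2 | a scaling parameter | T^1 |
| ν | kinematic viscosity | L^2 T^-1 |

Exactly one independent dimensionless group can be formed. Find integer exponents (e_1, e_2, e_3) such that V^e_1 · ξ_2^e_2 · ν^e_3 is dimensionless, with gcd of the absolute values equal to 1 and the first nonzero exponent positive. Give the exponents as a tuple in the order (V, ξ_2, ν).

L: e_1·(3) + e_2·(0) + e_3·(2) = 0
T: e_1·(0) + e_2·(1) + e_3·(-1) = 0
Solving this homogeneous linear system for the smallest-integer solution (first nonzero entry positive) gives (2, -3, -3).

(2, -3, -3)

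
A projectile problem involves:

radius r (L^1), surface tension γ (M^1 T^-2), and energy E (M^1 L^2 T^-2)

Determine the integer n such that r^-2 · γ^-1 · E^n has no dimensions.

Balance the M exponent: (1)·n from E, plus −2·(0) − (1) = -1 from the rest, must sum to zero.
n − 1 = 0, so n = 1.

1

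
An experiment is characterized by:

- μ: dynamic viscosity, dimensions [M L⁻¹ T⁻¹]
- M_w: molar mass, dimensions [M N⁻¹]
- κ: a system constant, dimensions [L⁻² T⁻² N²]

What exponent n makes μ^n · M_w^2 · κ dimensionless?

-2

Balance the M exponent: (1)·n from μ, plus 2·(1) + (0) = 2 from the rest, must sum to zero.
n + 2 = 0, so n = -2.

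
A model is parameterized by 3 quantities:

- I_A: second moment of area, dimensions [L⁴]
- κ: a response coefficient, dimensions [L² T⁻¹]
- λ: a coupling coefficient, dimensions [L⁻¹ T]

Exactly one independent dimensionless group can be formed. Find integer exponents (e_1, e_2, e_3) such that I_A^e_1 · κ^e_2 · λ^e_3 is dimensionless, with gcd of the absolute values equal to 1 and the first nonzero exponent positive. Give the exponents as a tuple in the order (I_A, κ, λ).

L: e_1·(4) + e_2·(2) + e_3·(-1) = 0
T: e_1·(0) + e_2·(-1) + e_3·(1) = 0
Solving this homogeneous linear system for the smallest-integer solution (first nonzero entry positive) gives (1, -4, -4).

(1, -4, -4)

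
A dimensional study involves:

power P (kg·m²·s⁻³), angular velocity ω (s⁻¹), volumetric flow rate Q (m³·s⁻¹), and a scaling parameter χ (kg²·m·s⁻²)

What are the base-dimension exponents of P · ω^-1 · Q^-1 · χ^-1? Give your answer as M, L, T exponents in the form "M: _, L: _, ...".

Collect each base-dimension exponent across the product:
  M: (1) − (0) − (0) − (2) = -1
  L: (2) − (0) − (3) − (1) = -2
  T: (-3) − (-1) − (-1) − (-2) = 1
So the dimensions are [M⁻¹ L⁻² T].

M: -1, L: -2, T: 1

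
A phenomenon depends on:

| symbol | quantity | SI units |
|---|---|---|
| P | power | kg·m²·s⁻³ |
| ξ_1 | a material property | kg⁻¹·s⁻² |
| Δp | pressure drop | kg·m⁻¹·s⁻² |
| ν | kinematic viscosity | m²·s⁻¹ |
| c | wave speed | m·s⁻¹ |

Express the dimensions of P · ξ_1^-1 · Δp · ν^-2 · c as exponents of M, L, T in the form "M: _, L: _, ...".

M: 3, L: -2, T: -2

Collect each base-dimension exponent across the product:
  M: (1) − (-1) + (1) − 2·(0) + (0) = 3
  L: (2) − (0) + (-1) − 2·(2) + (1) = -2
  T: (-3) − (-2) + (-2) − 2·(-1) + (-1) = -2
So the dimensions are [M³ L⁻² T⁻²].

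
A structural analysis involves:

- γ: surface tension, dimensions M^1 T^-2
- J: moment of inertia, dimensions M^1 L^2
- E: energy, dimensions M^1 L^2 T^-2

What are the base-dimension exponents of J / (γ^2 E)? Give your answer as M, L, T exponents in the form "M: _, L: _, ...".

Collect each base-dimension exponent across the product:
  M: −2·(1) + (1) − (1) = -2
  L: −2·(0) + (2) − (2) = 0
  T: −2·(-2) + (0) − (-2) = 6
So the dimensions are [M⁻² T⁶].

M: -2, L: 0, T: 6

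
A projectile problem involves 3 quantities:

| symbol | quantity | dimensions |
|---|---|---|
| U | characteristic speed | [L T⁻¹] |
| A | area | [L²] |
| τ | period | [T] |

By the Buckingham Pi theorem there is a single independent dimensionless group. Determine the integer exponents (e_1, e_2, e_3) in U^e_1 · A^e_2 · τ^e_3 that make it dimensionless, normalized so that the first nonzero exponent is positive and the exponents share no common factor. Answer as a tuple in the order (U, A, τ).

L: e_1·(1) + e_2·(2) + e_3·(0) = 0
T: e_1·(-1) + e_2·(0) + e_3·(1) = 0
Solving this homogeneous linear system for the smallest-integer solution (first nonzero entry positive) gives (2, -1, 2).

(2, -1, 2)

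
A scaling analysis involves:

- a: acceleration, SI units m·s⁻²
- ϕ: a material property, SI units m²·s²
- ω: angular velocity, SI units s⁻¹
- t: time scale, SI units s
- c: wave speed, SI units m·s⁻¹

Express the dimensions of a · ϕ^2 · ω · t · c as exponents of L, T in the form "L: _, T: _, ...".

L: 6, T: 1

Collect each base-dimension exponent across the product:
  L: (1) + 2·(2) + (0) + (0) + (1) = 6
  T: (-2) + 2·(2) + (-1) + (1) + (-1) = 1
So the dimensions are [L⁶ T].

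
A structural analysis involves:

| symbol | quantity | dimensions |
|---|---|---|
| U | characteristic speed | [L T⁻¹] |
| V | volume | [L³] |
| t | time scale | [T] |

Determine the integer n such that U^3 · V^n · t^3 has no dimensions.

-1

Balance the L exponent: (3)·n from V, plus 3·(1) + 3·(0) = 3 from the rest, must sum to zero.
3n + 3 = 0, so n = -1.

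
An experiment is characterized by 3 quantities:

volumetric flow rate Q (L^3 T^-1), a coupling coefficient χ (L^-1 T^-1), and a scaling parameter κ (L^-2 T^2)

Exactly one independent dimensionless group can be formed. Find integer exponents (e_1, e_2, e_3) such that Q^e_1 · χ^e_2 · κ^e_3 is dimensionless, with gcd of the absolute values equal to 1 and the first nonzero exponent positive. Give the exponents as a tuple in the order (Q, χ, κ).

L: e_1·(3) + e_2·(-1) + e_3·(-2) = 0
T: e_1·(-1) + e_2·(-1) + e_3·(2) = 0
Solving this homogeneous linear system for the smallest-integer solution (first nonzero entry positive) gives (1, 1, 1).

(1, 1, 1)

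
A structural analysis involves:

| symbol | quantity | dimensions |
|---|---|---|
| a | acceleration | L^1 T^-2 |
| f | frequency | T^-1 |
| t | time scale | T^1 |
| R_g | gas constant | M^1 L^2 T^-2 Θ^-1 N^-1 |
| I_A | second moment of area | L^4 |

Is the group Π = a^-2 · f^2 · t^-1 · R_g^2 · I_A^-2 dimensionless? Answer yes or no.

no

Sum the exponent of each base dimension across the product:
  M: −2·[a]_M + 2·[f]_M − [t]_M + 2·[R_g]_M − 2·[I_A]_M = −2·(0) + 2·(0) − (0) + 2·(1) − 2·(0) = 2
  L: −2·[a]_L + 2·[f]_L − [t]_L + 2·[R_g]_L − 2·[I_A]_L = −2·(1) + 2·(0) − (0) + 2·(2) − 2·(4) = -6
  T: −2·[a]_T + 2·[f]_T − [t]_T + 2·[R_g]_T − 2·[I_A]_T = −2·(-2) + 2·(-1) − (1) + 2·(-2) − 2·(0) = -3
  Θ: −2·[a]_Θ + 2·[f]_Θ − [t]_Θ + 2·[R_g]_Θ − 2·[I_A]_Θ = −2·(0) + 2·(0) − (0) + 2·(-1) − 2·(0) = -2
  N: −2·[a]_N + 2·[f]_N − [t]_N + 2·[R_g]_N − 2·[I_A]_N = −2·(0) + 2·(0) − (0) + 2·(-1) − 2·(0) = -2
Net dimensions [M² L⁻⁶ T⁻³ Θ⁻² N⁻²] ≠ [1] — not dimensionless.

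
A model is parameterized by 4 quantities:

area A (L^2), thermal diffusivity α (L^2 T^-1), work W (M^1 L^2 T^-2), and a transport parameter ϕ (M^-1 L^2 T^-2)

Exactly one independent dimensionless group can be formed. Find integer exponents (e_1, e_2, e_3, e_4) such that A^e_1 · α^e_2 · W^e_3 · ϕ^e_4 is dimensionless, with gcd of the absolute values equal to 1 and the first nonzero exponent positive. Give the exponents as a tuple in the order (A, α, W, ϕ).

M: e_1·(0) + e_2·(0) + e_3·(1) + e_4·(-1) = 0
L: e_1·(2) + e_2·(2) + e_3·(2) + e_4·(2) = 0
T: e_1·(0) + e_2·(-1) + e_3·(-2) + e_4·(-2) = 0
Solving this homogeneous linear system for the smallest-integer solution (first nonzero entry positive) gives (2, -4, 1, 1).

(2, -4, 1, 1)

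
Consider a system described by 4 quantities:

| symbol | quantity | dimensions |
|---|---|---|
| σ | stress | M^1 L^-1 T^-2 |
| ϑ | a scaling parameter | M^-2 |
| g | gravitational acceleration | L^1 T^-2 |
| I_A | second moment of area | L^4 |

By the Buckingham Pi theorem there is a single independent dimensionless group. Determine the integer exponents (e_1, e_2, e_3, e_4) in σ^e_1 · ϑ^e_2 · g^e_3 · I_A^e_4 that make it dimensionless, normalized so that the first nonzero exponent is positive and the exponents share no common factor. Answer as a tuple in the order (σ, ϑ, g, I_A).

M: e_1·(1) + e_2·(-2) + e_3·(0) + e_4·(0) = 0
L: e_1·(-1) + e_2·(0) + e_3·(1) + e_4·(4) = 0
T: e_1·(-2) + e_2·(0) + e_3·(-2) + e_4·(0) = 0
Solving this homogeneous linear system for the smallest-integer solution (first nonzero entry positive) gives (2, 1, -2, 1).

(2, 1, -2, 1)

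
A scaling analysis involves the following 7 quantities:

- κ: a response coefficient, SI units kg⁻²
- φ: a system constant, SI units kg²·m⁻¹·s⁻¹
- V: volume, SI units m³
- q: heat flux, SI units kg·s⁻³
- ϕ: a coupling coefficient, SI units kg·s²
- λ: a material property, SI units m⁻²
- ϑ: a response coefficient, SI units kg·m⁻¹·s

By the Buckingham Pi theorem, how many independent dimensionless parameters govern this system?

There are 7 variables and 3 base dimensions (M, L, T).
The dimension matrix has rank 3.
Independent dimensionless groups: 7 − 3 = 4.

4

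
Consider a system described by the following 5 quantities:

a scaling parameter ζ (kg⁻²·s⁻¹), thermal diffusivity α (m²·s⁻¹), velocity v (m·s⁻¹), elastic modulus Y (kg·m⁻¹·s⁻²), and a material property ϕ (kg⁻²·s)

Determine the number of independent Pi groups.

2

There are 5 variables and 3 base dimensions (M, L, T).
The dimension matrix has rank 3.
Independent dimensionless groups: 5 − 3 = 2.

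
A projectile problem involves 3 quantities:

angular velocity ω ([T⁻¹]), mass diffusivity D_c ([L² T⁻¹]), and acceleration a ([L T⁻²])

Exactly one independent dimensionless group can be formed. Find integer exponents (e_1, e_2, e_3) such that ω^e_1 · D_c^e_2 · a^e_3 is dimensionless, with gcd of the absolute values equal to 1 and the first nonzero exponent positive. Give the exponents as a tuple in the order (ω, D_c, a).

(3, 1, -2)

L: e_1·(0) + e_2·(2) + e_3·(1) = 0
T: e_1·(-1) + e_2·(-1) + e_3·(-2) = 0
Solving this homogeneous linear system for the smallest-integer solution (first nonzero entry positive) gives (3, 1, -2).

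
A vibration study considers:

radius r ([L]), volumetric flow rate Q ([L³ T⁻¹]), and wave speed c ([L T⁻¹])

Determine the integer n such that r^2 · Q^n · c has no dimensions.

Balance the L exponent: (3)·n from Q, plus 2·(1) + (1) = 3 from the rest, must sum to zero.
3n + 3 = 0, so n = -1.

-1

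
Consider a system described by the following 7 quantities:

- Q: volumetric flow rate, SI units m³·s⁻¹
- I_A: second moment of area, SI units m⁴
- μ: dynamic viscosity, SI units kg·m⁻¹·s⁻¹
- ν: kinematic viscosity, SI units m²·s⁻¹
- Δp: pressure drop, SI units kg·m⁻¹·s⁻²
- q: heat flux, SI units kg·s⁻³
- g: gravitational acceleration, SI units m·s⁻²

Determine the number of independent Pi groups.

4

There are 7 variables and 3 base dimensions (M, L, T).
The dimension matrix has rank 3.
Independent dimensionless groups: 7 − 3 = 4.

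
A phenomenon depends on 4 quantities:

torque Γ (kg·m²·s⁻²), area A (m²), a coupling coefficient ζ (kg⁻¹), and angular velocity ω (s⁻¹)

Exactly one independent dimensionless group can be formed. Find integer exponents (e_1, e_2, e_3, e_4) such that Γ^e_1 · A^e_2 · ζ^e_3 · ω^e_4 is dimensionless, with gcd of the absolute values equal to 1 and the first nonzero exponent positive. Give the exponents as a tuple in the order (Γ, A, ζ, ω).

(1, -1, 1, -2)

M: e_1·(1) + e_2·(0) + e_3·(-1) + e_4·(0) = 0
L: e_1·(2) + e_2·(2) + e_3·(0) + e_4·(0) = 0
T: e_1·(-2) + e_2·(0) + e_3·(0) + e_4·(-1) = 0
Solving this homogeneous linear system for the smallest-integer solution (first nonzero entry positive) gives (1, -1, 1, -2).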